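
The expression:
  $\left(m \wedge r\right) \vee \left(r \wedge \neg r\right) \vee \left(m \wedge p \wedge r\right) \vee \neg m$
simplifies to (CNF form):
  $r \vee \neg m$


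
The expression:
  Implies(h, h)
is always true.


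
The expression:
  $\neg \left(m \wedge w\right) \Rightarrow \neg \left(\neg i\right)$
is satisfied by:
  {i: True, w: True, m: True}
  {i: True, w: True, m: False}
  {i: True, m: True, w: False}
  {i: True, m: False, w: False}
  {w: True, m: True, i: False}


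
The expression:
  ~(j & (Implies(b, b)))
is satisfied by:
  {j: False}


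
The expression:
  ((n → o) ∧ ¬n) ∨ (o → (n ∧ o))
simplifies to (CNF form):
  True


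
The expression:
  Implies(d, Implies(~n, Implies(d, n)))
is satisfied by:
  {n: True, d: False}
  {d: False, n: False}
  {d: True, n: True}


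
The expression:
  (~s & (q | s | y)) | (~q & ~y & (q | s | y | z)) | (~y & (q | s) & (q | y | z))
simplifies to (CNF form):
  (s | ~s) & (~s | ~y) & (q | s | ~s) & (s | y | ~s) & (s | z | ~s) & (q | s | y | z) & (q | ~s | ~y) & (y | ~s | ~y) & (z | ~s | ~y) & (q | s | y | ~s) & (q | s | z | ~s) & (q | y | z | ~y) & (s | y | z | ~s) & (q | y | ~s | ~y) & (q | z | ~s | ~y) & (y | z | ~s | ~y)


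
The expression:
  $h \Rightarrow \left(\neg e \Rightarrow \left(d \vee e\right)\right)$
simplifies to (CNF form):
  $d \vee e \vee \neg h$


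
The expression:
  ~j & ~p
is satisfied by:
  {p: False, j: False}


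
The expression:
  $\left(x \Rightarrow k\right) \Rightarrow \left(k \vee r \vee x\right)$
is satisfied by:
  {r: True, x: True, k: True}
  {r: True, x: True, k: False}
  {r: True, k: True, x: False}
  {r: True, k: False, x: False}
  {x: True, k: True, r: False}
  {x: True, k: False, r: False}
  {k: True, x: False, r: False}


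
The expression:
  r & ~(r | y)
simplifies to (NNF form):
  False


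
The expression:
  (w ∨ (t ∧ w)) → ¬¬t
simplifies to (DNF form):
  t ∨ ¬w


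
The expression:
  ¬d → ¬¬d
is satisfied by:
  {d: True}


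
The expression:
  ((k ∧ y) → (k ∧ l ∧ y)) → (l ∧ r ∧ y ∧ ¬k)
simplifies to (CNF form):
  y ∧ (k ∨ l) ∧ (k ∨ r) ∧ (¬k ∨ ¬l)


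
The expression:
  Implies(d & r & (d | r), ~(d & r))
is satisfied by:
  {d: False, r: False}
  {r: True, d: False}
  {d: True, r: False}


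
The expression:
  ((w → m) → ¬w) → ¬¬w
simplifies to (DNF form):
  w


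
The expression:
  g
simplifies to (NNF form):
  g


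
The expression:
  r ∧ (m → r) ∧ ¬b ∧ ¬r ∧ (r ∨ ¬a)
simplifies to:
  False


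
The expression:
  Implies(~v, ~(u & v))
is always true.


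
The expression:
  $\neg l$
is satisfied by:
  {l: False}


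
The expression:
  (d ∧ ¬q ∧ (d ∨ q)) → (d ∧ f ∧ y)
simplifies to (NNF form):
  q ∨ (f ∧ y) ∨ ¬d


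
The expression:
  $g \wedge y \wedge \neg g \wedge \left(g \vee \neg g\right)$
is never true.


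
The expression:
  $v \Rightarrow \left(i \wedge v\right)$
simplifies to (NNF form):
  $i \vee \neg v$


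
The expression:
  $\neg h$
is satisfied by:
  {h: False}


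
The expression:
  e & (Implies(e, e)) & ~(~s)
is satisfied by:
  {e: True, s: True}


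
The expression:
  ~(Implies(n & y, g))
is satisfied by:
  {y: True, n: True, g: False}


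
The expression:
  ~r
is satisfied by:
  {r: False}


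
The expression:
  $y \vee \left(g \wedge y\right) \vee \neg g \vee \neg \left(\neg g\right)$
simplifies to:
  $\text{True}$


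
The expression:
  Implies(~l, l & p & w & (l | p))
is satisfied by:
  {l: True}


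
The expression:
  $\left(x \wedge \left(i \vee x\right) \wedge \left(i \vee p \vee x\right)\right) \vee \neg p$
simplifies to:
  $x \vee \neg p$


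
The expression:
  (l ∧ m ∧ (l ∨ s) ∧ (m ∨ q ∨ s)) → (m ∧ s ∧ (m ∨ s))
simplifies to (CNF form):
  s ∨ ¬l ∨ ¬m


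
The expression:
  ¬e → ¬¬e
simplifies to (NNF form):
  e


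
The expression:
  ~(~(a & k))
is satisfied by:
  {a: True, k: True}


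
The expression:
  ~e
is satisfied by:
  {e: False}


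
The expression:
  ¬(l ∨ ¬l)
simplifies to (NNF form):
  False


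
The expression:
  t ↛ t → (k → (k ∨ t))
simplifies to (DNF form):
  True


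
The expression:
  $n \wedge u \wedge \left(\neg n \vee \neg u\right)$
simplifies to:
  $\text{False}$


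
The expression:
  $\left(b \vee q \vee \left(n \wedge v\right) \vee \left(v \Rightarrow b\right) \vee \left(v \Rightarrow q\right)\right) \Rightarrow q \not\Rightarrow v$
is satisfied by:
  {q: True, b: False, n: False, v: False}
  {q: True, n: True, b: False, v: False}
  {q: True, b: True, n: False, v: False}
  {q: True, n: True, b: True, v: False}
  {v: True, b: False, n: False, q: False}


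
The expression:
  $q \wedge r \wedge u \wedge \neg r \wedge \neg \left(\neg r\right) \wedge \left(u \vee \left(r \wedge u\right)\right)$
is never true.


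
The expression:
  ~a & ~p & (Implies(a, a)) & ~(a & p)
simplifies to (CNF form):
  ~a & ~p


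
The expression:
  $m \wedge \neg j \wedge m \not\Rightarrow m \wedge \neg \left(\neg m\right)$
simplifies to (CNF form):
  $\text{False}$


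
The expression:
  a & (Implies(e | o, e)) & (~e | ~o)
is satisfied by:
  {a: True, o: False}


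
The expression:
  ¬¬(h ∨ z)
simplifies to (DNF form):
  h ∨ z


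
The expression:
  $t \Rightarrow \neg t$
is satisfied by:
  {t: False}


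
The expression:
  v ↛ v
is never true.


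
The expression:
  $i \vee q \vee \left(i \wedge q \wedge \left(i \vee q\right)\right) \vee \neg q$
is always true.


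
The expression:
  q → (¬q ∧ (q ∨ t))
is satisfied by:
  {q: False}


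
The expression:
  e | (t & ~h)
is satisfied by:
  {t: True, e: True, h: False}
  {e: True, h: False, t: False}
  {t: True, e: True, h: True}
  {e: True, h: True, t: False}
  {t: True, h: False, e: False}


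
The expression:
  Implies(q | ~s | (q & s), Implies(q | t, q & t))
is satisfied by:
  {s: True, q: False, t: False}
  {q: False, t: False, s: False}
  {t: True, s: True, q: False}
  {t: True, q: True, s: True}
  {t: True, q: True, s: False}


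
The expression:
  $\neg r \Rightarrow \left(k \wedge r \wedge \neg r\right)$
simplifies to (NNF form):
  $r$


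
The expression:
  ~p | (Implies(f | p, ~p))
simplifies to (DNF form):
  ~p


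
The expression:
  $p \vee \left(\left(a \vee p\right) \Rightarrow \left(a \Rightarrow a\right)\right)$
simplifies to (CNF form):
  $\text{True}$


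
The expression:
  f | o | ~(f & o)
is always true.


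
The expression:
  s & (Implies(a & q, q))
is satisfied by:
  {s: True}


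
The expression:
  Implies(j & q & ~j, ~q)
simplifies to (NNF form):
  True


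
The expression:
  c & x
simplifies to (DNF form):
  c & x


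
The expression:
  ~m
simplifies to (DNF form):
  ~m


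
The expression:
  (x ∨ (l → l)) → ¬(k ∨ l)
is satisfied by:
  {l: False, k: False}


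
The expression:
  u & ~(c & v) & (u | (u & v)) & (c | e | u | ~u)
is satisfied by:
  {u: True, v: False, c: False}
  {c: True, u: True, v: False}
  {v: True, u: True, c: False}


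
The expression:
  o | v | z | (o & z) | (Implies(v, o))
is always true.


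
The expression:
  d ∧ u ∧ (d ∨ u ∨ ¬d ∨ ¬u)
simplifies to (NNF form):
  d ∧ u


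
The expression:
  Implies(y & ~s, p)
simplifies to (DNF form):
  p | s | ~y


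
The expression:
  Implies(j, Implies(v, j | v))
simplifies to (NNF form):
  True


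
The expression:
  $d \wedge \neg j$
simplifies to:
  $d \wedge \neg j$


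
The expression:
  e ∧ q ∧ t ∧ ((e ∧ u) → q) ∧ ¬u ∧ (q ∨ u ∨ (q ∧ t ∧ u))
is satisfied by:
  {t: True, e: True, q: True, u: False}


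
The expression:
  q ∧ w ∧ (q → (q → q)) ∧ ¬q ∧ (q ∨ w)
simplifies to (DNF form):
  False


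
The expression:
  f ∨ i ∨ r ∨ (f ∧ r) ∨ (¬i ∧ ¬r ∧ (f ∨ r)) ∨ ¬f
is always true.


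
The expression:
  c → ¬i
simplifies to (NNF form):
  ¬c ∨ ¬i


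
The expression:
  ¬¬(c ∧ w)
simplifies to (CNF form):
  c ∧ w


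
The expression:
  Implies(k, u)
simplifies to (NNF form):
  u | ~k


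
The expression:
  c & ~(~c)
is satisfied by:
  {c: True}


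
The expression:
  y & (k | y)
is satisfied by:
  {y: True}


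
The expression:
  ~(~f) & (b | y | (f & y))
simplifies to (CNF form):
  f & (b | y)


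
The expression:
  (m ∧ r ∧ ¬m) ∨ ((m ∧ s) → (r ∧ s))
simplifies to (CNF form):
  r ∨ ¬m ∨ ¬s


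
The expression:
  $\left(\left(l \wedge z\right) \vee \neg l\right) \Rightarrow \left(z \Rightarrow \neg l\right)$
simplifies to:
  $\neg l \vee \neg z$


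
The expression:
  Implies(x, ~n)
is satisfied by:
  {x: False, n: False}
  {n: True, x: False}
  {x: True, n: False}


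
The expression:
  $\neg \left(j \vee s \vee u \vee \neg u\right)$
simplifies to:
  $\text{False}$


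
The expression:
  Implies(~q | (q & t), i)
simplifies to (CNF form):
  (i | q) & (i | ~t)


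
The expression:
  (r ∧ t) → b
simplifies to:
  b ∨ ¬r ∨ ¬t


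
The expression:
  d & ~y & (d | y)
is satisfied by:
  {d: True, y: False}


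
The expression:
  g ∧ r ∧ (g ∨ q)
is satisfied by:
  {r: True, g: True}


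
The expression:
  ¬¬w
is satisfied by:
  {w: True}


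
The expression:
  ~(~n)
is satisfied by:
  {n: True}


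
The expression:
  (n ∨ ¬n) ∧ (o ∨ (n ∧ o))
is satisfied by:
  {o: True}


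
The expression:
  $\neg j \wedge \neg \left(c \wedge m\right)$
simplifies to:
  $\neg j \wedge \left(\neg c \vee \neg m\right)$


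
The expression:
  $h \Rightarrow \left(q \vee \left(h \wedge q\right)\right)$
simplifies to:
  $q \vee \neg h$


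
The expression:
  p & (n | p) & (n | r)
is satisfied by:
  {p: True, r: True, n: True}
  {p: True, r: True, n: False}
  {p: True, n: True, r: False}


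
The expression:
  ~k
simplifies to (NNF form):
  ~k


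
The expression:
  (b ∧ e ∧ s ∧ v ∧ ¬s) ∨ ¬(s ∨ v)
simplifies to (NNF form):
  ¬s ∧ ¬v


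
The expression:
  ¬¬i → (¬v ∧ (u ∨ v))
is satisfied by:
  {u: True, v: False, i: False}
  {v: False, i: False, u: False}
  {u: True, v: True, i: False}
  {v: True, u: False, i: False}
  {i: True, u: True, v: False}


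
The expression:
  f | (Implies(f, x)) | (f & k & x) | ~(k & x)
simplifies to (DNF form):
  True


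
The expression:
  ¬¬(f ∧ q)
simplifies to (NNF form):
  f ∧ q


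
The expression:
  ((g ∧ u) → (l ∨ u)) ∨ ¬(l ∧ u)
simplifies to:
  True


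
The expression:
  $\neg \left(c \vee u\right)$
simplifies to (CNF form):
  $\neg c \wedge \neg u$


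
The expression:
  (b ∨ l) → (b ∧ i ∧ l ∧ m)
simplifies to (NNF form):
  (b ∨ ¬l) ∧ (i ∨ ¬l) ∧ (l ∨ ¬b) ∧ (m ∨ ¬l)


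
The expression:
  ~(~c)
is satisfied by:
  {c: True}


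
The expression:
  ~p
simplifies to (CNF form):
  ~p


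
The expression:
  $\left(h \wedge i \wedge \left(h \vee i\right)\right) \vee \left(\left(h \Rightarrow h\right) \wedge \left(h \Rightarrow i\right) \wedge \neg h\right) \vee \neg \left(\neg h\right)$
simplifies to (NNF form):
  $\text{True}$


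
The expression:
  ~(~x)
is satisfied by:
  {x: True}


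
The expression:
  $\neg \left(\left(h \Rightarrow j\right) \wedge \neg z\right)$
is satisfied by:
  {z: True, h: True, j: False}
  {z: True, j: False, h: False}
  {z: True, h: True, j: True}
  {z: True, j: True, h: False}
  {h: True, j: False, z: False}


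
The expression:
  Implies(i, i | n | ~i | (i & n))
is always true.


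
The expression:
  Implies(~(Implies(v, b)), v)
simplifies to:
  True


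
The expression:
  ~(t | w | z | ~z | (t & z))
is never true.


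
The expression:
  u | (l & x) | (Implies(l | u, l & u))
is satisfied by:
  {x: True, u: True, l: False}
  {x: True, l: False, u: False}
  {u: True, l: False, x: False}
  {u: False, l: False, x: False}
  {x: True, u: True, l: True}
  {x: True, l: True, u: False}
  {u: True, l: True, x: False}


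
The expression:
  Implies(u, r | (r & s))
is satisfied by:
  {r: True, u: False}
  {u: False, r: False}
  {u: True, r: True}


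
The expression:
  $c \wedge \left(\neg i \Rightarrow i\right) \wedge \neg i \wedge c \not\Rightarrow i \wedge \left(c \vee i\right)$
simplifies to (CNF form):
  $\text{False}$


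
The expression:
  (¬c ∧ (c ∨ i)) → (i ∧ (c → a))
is always true.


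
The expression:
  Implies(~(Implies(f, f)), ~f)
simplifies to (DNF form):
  True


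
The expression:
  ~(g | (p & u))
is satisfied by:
  {g: False, p: False, u: False}
  {u: True, g: False, p: False}
  {p: True, g: False, u: False}


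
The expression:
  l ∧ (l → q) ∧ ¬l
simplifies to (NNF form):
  False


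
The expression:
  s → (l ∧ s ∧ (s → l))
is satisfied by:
  {l: True, s: False}
  {s: False, l: False}
  {s: True, l: True}


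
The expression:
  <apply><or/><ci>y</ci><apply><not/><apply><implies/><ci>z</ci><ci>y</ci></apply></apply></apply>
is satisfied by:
  {y: True, z: True}
  {y: True, z: False}
  {z: True, y: False}


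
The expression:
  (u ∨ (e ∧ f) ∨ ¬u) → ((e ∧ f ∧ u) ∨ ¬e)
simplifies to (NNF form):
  (f ∧ u) ∨ ¬e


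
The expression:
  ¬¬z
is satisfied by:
  {z: True}


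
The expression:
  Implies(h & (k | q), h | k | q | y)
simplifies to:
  True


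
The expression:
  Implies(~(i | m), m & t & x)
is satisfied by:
  {i: True, m: True}
  {i: True, m: False}
  {m: True, i: False}


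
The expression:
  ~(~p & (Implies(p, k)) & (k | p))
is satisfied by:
  {p: True, k: False}
  {k: False, p: False}
  {k: True, p: True}


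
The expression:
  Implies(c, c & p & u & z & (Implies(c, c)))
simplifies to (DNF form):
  ~c | (p & u & z)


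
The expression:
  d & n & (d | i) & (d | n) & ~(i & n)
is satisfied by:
  {d: True, n: True, i: False}


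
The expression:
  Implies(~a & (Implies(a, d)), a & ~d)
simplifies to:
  a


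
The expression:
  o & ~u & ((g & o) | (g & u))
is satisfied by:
  {g: True, o: True, u: False}


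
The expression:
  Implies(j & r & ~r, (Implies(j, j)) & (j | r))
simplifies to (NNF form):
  True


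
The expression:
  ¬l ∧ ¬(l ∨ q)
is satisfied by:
  {q: False, l: False}


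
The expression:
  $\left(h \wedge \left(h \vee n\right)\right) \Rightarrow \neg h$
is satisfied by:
  {h: False}


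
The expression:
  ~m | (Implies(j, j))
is always true.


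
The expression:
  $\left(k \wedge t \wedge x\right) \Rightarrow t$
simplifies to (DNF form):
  $\text{True}$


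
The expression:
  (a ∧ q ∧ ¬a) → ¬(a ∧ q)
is always true.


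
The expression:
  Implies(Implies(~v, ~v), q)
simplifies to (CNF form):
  q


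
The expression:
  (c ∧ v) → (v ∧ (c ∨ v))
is always true.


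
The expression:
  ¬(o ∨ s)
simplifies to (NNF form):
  ¬o ∧ ¬s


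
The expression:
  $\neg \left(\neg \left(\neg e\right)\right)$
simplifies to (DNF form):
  $\neg e$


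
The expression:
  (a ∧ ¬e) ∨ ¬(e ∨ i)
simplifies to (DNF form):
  (a ∧ ¬e) ∨ (¬e ∧ ¬i)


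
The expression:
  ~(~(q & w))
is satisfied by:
  {w: True, q: True}


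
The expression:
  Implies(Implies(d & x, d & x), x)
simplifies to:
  x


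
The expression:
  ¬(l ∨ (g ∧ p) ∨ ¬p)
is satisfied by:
  {p: True, g: False, l: False}


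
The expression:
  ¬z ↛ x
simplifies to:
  x ∨ ¬z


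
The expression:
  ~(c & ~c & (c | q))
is always true.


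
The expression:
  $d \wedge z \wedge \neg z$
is never true.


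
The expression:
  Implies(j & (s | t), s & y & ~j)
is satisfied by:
  {t: False, j: False, s: False}
  {s: True, t: False, j: False}
  {t: True, s: False, j: False}
  {s: True, t: True, j: False}
  {j: True, s: False, t: False}


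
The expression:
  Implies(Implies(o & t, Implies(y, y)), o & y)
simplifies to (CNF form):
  o & y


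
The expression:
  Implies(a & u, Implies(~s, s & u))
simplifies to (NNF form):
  s | ~a | ~u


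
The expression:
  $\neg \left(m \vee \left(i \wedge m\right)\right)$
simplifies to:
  $\neg m$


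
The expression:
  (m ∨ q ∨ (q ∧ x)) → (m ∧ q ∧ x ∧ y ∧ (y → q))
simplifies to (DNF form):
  (q ∧ ¬q) ∨ (¬m ∧ ¬q) ∨ (m ∧ q ∧ ¬q) ∨ (m ∧ ¬m ∧ ¬q) ∨ (q ∧ x ∧ ¬q) ∨ (q ∧ y ∧ ¬q) ∨ (x ∧ ¬m ∧ ¬q) ∨ (y ∧ ¬m ∧ ¬q) ∨ (m ∧ q ∧ x ∧ y) ∨ (m ∧ q ∧ x ∧ ¬q) ∨ (m ∧ q ∧ y ∧ ¬q) ∨ (m ∧ x ∧ y ∧ ¬m) ∨ (m ∧ x ∧ ¬m ∧ ¬q) ∨ (m ∧ y ∧ ¬m ∧ ¬q) ∨ (q ∧ x ∧ y ∧ ¬q) ∨ (x ∧ y ∧ ¬m ∧ ¬q)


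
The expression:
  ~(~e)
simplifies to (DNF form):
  e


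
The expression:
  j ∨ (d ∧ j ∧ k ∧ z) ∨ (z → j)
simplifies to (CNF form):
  j ∨ ¬z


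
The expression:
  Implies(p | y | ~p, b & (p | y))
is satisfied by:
  {y: True, p: True, b: True}
  {y: True, b: True, p: False}
  {p: True, b: True, y: False}


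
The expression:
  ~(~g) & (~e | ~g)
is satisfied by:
  {g: True, e: False}


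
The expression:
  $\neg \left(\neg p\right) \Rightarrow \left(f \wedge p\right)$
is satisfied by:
  {f: True, p: False}
  {p: False, f: False}
  {p: True, f: True}


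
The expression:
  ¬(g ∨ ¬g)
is never true.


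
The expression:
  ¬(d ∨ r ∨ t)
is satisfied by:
  {d: False, r: False, t: False}


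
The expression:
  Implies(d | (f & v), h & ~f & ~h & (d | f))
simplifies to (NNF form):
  ~d & (~f | ~v)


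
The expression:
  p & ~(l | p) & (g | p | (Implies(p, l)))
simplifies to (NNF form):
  False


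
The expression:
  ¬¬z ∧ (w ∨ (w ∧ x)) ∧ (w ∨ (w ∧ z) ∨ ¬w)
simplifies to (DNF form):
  w ∧ z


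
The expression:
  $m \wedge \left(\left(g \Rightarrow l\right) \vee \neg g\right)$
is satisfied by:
  {m: True, l: True, g: False}
  {m: True, g: False, l: False}
  {m: True, l: True, g: True}


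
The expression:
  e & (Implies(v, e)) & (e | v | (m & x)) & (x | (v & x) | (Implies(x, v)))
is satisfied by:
  {e: True}


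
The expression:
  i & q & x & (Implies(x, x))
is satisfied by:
  {i: True, x: True, q: True}


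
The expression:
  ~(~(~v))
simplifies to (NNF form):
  ~v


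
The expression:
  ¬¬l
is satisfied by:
  {l: True}


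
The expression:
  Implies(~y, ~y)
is always true.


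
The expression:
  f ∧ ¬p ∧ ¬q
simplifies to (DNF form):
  f ∧ ¬p ∧ ¬q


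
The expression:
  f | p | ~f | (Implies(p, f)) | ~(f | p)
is always true.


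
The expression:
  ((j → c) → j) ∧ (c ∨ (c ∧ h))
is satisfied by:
  {c: True, j: True}


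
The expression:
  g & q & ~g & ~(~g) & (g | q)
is never true.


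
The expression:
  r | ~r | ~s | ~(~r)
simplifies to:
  True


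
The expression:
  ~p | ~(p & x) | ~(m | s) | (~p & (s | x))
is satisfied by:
  {m: False, s: False, p: False, x: False}
  {s: True, x: False, m: False, p: False}
  {m: True, x: False, s: False, p: False}
  {s: True, m: True, x: False, p: False}
  {x: True, m: False, s: False, p: False}
  {x: True, s: True, m: False, p: False}
  {x: True, m: True, s: False, p: False}
  {x: True, s: True, m: True, p: False}
  {p: True, x: False, m: False, s: False}
  {p: True, s: True, x: False, m: False}
  {p: True, m: True, x: False, s: False}
  {p: True, s: True, m: True, x: False}
  {p: True, x: True, m: False, s: False}


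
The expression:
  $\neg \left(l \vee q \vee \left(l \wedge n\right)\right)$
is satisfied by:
  {q: False, l: False}


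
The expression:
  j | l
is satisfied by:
  {l: True, j: True}
  {l: True, j: False}
  {j: True, l: False}


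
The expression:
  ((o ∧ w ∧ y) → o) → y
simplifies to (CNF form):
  y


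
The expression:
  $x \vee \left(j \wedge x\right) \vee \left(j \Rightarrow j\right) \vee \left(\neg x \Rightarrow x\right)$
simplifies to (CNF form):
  $\text{True}$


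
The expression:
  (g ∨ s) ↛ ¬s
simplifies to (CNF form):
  s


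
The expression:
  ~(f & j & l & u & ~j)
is always true.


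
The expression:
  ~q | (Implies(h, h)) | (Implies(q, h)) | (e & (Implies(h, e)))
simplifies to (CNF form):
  True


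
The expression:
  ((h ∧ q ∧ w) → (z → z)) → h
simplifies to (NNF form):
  h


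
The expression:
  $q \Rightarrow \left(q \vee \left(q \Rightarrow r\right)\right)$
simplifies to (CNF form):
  $\text{True}$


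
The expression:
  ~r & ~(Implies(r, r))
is never true.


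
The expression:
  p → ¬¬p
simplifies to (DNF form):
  True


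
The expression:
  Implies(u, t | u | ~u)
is always true.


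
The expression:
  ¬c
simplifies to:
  ¬c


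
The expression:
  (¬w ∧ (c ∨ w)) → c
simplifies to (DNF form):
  True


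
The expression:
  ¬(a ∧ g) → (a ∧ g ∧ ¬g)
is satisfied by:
  {a: True, g: True}


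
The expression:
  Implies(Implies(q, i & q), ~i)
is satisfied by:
  {i: False}


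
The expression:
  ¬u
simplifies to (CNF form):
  ¬u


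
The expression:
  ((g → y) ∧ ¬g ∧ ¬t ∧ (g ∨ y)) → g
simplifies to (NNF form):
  g ∨ t ∨ ¬y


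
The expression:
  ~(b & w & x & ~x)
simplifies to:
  True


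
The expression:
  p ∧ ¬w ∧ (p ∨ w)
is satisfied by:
  {p: True, w: False}


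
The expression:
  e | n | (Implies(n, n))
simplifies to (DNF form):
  True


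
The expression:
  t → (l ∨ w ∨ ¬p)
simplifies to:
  l ∨ w ∨ ¬p ∨ ¬t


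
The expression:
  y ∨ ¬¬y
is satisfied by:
  {y: True}


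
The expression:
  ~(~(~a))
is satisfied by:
  {a: False}


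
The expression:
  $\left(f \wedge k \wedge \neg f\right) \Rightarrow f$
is always true.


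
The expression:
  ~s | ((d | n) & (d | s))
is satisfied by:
  {n: True, d: True, s: False}
  {n: True, s: False, d: False}
  {d: True, s: False, n: False}
  {d: False, s: False, n: False}
  {n: True, d: True, s: True}
  {n: True, s: True, d: False}
  {d: True, s: True, n: False}


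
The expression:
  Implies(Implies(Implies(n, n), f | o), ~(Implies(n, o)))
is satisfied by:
  {n: True, o: False, f: False}
  {o: False, f: False, n: False}
  {f: True, n: True, o: False}


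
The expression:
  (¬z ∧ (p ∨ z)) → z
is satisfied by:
  {z: True, p: False}
  {p: False, z: False}
  {p: True, z: True}


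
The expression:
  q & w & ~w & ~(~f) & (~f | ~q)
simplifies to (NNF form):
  False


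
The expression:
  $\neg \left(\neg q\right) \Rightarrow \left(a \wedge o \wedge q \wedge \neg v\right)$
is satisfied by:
  {o: True, a: True, v: False, q: False}
  {o: True, v: False, a: False, q: False}
  {a: True, o: False, v: False, q: False}
  {o: False, v: False, a: False, q: False}
  {o: True, a: True, v: True, q: False}
  {o: True, v: True, a: False, q: False}
  {a: True, v: True, o: False, q: False}
  {v: True, o: False, a: False, q: False}
  {q: True, o: True, a: True, v: False}


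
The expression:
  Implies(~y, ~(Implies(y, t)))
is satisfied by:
  {y: True}


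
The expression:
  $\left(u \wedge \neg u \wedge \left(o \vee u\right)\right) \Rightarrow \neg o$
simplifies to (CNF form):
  $\text{True}$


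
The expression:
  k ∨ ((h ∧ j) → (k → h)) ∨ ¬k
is always true.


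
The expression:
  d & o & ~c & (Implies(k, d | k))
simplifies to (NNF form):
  d & o & ~c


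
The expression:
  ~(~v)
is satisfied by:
  {v: True}


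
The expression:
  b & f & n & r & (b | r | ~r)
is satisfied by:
  {r: True, b: True, f: True, n: True}


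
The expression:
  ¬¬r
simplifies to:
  r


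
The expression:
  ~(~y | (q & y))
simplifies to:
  y & ~q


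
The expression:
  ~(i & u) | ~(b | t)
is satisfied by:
  {b: False, u: False, i: False, t: False}
  {t: True, b: False, u: False, i: False}
  {b: True, t: False, u: False, i: False}
  {t: True, b: True, u: False, i: False}
  {i: True, t: False, b: False, u: False}
  {i: True, t: True, b: False, u: False}
  {i: True, b: True, t: False, u: False}
  {i: True, t: True, b: True, u: False}
  {u: True, i: False, b: False, t: False}
  {u: True, t: True, i: False, b: False}
  {u: True, b: True, i: False, t: False}
  {t: True, u: True, b: True, i: False}
  {u: True, i: True, t: False, b: False}


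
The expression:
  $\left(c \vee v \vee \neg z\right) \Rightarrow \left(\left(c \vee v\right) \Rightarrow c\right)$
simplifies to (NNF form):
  $c \vee \neg v$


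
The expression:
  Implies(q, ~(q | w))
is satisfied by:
  {q: False}


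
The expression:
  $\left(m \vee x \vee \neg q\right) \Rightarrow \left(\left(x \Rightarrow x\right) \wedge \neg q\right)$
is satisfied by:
  {m: False, q: False, x: False}
  {x: True, m: False, q: False}
  {m: True, x: False, q: False}
  {x: True, m: True, q: False}
  {q: True, x: False, m: False}


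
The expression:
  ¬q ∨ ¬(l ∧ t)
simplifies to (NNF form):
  ¬l ∨ ¬q ∨ ¬t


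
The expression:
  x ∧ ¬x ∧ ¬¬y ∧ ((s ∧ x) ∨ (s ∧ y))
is never true.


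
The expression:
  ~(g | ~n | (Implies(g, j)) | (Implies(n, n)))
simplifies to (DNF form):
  False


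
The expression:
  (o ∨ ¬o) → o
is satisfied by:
  {o: True}


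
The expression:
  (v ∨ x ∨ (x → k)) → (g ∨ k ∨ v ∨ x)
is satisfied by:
  {x: True, k: True, v: True, g: True}
  {x: True, k: True, v: True, g: False}
  {x: True, k: True, g: True, v: False}
  {x: True, k: True, g: False, v: False}
  {x: True, v: True, g: True, k: False}
  {x: True, v: True, g: False, k: False}
  {x: True, v: False, g: True, k: False}
  {x: True, v: False, g: False, k: False}
  {k: True, v: True, g: True, x: False}
  {k: True, v: True, g: False, x: False}
  {k: True, g: True, v: False, x: False}
  {k: True, g: False, v: False, x: False}
  {v: True, g: True, k: False, x: False}
  {v: True, k: False, g: False, x: False}
  {g: True, k: False, v: False, x: False}


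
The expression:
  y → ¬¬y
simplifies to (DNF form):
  True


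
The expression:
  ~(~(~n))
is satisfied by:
  {n: False}


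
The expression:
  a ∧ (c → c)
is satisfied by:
  {a: True}


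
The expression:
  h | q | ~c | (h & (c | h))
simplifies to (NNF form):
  h | q | ~c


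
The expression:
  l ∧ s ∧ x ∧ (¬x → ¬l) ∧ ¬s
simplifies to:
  False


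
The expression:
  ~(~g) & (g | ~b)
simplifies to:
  g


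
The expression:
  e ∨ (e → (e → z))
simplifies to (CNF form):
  True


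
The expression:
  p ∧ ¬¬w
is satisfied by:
  {p: True, w: True}


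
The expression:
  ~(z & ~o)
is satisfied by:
  {o: True, z: False}
  {z: False, o: False}
  {z: True, o: True}


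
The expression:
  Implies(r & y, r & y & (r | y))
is always true.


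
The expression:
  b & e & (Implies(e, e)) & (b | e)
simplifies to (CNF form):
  b & e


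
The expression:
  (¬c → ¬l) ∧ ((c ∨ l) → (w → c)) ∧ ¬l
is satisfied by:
  {l: False}


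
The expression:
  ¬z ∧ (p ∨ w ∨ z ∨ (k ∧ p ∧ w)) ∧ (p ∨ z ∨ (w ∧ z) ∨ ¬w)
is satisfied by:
  {p: True, z: False}


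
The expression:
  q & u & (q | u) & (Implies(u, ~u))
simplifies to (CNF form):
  False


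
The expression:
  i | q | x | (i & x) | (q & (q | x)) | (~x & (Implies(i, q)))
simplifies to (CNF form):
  True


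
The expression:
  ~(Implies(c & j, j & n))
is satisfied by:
  {c: True, j: True, n: False}


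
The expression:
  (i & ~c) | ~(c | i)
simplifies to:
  ~c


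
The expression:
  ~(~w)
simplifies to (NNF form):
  w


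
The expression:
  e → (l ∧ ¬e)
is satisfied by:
  {e: False}


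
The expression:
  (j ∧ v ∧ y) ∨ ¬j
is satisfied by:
  {y: True, v: True, j: False}
  {y: True, v: False, j: False}
  {v: True, y: False, j: False}
  {y: False, v: False, j: False}
  {j: True, y: True, v: True}


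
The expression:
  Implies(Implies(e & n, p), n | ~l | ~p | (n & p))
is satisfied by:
  {n: True, l: False, p: False}
  {l: False, p: False, n: False}
  {n: True, p: True, l: False}
  {p: True, l: False, n: False}
  {n: True, l: True, p: False}
  {l: True, n: False, p: False}
  {n: True, p: True, l: True}


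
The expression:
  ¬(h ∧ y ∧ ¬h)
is always true.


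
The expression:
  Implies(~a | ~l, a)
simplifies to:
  a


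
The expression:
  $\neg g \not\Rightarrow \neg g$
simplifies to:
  $\text{False}$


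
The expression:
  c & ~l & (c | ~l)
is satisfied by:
  {c: True, l: False}


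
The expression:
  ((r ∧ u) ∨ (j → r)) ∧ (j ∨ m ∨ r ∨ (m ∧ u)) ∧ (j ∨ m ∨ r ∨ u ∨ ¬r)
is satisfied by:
  {r: True, m: True, j: False}
  {r: True, j: False, m: False}
  {r: True, m: True, j: True}
  {r: True, j: True, m: False}
  {m: True, j: False, r: False}


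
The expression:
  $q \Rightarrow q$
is always true.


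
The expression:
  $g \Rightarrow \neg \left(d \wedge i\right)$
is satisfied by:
  {g: False, d: False, i: False}
  {i: True, g: False, d: False}
  {d: True, g: False, i: False}
  {i: True, d: True, g: False}
  {g: True, i: False, d: False}
  {i: True, g: True, d: False}
  {d: True, g: True, i: False}


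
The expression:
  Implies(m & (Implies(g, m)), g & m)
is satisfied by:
  {g: True, m: False}
  {m: False, g: False}
  {m: True, g: True}


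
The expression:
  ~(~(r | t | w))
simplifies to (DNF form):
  r | t | w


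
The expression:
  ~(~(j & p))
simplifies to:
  j & p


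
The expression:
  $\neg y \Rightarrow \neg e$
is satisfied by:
  {y: True, e: False}
  {e: False, y: False}
  {e: True, y: True}


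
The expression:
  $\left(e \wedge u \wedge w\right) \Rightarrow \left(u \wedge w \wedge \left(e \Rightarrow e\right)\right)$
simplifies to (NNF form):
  $\text{True}$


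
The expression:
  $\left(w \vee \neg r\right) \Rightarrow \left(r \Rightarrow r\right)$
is always true.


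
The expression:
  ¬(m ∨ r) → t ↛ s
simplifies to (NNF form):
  m ∨ r ∨ (t ∧ ¬s)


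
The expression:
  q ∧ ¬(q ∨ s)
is never true.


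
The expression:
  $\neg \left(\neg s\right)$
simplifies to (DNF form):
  $s$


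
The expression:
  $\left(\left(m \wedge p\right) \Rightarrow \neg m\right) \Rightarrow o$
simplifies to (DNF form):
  $o \vee \left(m \wedge p\right)$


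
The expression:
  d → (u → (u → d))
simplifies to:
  True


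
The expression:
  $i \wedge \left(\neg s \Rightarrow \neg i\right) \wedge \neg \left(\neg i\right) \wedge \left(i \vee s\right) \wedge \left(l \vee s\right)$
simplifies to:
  $i \wedge s$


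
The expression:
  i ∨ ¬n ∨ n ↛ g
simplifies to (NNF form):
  i ∨ ¬g ∨ ¬n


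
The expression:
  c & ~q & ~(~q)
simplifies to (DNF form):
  False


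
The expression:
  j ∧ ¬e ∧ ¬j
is never true.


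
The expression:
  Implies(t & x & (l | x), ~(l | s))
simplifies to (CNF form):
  (~l | ~t | ~x) & (~s | ~t | ~x)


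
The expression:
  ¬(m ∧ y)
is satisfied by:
  {m: False, y: False}
  {y: True, m: False}
  {m: True, y: False}


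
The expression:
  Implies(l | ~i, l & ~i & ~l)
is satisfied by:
  {i: True, l: False}


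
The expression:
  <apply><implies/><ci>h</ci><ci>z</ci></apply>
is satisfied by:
  {z: True, h: False}
  {h: False, z: False}
  {h: True, z: True}


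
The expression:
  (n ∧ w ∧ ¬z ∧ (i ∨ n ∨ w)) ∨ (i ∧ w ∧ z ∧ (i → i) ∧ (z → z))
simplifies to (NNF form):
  w ∧ (i ∨ ¬z) ∧ (n ∨ z)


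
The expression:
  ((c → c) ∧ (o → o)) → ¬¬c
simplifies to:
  c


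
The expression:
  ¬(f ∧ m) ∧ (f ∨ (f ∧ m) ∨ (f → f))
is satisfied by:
  {m: False, f: False}
  {f: True, m: False}
  {m: True, f: False}


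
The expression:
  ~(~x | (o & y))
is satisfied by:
  {x: True, o: False, y: False}
  {y: True, x: True, o: False}
  {o: True, x: True, y: False}


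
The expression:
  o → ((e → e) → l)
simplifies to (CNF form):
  l ∨ ¬o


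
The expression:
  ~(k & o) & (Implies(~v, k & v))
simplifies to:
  v & (~k | ~o)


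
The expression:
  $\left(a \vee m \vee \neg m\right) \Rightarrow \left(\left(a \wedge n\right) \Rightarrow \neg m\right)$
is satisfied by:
  {m: False, n: False, a: False}
  {a: True, m: False, n: False}
  {n: True, m: False, a: False}
  {a: True, n: True, m: False}
  {m: True, a: False, n: False}
  {a: True, m: True, n: False}
  {n: True, m: True, a: False}


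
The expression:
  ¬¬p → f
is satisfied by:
  {f: True, p: False}
  {p: False, f: False}
  {p: True, f: True}


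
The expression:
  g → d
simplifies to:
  d ∨ ¬g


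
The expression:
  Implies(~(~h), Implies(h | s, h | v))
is always true.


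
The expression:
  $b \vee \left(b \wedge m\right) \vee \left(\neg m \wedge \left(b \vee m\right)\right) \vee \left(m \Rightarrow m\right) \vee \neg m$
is always true.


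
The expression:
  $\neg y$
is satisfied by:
  {y: False}


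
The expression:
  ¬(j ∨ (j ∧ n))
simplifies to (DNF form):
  ¬j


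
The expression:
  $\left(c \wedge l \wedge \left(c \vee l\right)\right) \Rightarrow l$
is always true.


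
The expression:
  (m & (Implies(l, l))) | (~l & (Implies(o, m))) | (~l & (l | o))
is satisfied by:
  {m: True, l: False}
  {l: False, m: False}
  {l: True, m: True}


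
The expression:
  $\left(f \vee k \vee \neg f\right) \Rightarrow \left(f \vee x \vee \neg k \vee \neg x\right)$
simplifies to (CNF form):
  $\text{True}$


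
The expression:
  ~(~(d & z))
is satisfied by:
  {z: True, d: True}


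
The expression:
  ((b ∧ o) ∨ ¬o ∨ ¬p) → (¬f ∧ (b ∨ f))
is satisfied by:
  {b: True, o: True, p: True, f: False}
  {b: True, o: True, p: False, f: False}
  {b: True, p: True, o: False, f: False}
  {b: True, p: False, o: False, f: False}
  {o: True, p: True, f: False, b: False}
  {f: True, o: True, p: True, b: False}


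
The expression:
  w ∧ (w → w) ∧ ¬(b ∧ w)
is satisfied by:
  {w: True, b: False}


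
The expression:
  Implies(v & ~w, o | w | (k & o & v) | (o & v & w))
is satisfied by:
  {w: True, o: True, v: False}
  {w: True, v: False, o: False}
  {o: True, v: False, w: False}
  {o: False, v: False, w: False}
  {w: True, o: True, v: True}
  {w: True, v: True, o: False}
  {o: True, v: True, w: False}


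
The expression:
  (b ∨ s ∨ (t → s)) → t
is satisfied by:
  {t: True}


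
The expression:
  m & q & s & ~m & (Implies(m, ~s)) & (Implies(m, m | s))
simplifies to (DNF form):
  False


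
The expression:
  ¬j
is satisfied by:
  {j: False}


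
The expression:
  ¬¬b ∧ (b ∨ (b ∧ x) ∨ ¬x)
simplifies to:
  b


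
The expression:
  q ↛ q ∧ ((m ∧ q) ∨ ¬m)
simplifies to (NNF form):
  False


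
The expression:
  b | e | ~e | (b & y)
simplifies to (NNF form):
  True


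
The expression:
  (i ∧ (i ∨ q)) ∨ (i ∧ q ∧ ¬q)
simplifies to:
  i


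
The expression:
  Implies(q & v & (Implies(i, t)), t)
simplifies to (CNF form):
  i | t | ~q | ~v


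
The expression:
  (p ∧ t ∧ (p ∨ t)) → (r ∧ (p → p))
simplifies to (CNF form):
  r ∨ ¬p ∨ ¬t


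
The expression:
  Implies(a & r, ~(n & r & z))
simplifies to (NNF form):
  ~a | ~n | ~r | ~z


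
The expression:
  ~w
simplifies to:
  ~w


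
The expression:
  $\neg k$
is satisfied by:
  {k: False}


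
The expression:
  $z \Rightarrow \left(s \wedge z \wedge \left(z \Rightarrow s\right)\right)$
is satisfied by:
  {s: True, z: False}
  {z: False, s: False}
  {z: True, s: True}


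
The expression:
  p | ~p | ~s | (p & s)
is always true.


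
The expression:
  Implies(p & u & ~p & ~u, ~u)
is always true.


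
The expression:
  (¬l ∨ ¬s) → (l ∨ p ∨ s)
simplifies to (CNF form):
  l ∨ p ∨ s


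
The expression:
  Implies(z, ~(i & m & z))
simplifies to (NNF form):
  ~i | ~m | ~z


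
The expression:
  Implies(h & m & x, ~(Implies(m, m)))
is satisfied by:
  {h: False, m: False, x: False}
  {x: True, h: False, m: False}
  {m: True, h: False, x: False}
  {x: True, m: True, h: False}
  {h: True, x: False, m: False}
  {x: True, h: True, m: False}
  {m: True, h: True, x: False}


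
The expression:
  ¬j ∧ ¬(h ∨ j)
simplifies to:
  ¬h ∧ ¬j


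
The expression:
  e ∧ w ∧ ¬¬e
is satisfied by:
  {e: True, w: True}


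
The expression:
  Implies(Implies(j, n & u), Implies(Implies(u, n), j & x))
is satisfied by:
  {x: True, j: True, u: False, n: False}
  {j: True, x: False, u: False, n: False}
  {x: True, n: True, j: True, u: False}
  {n: True, j: True, x: False, u: False}
  {x: True, u: True, j: True, n: False}
  {u: True, j: True, n: False, x: False}
  {x: True, n: True, u: True, j: True}
  {x: True, u: True, n: False, j: False}
  {u: True, n: False, j: False, x: False}


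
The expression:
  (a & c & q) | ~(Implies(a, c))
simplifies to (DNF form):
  (a & q) | (a & ~c)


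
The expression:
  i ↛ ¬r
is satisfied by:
  {r: True, i: True}


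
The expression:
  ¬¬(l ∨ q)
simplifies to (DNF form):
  l ∨ q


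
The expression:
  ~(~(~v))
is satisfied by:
  {v: False}


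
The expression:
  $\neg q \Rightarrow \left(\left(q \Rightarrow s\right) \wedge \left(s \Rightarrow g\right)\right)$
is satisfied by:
  {q: True, g: True, s: False}
  {q: True, s: False, g: False}
  {g: True, s: False, q: False}
  {g: False, s: False, q: False}
  {q: True, g: True, s: True}
  {q: True, s: True, g: False}
  {g: True, s: True, q: False}


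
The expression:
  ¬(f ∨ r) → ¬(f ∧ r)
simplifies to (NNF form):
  True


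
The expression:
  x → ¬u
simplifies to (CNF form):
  ¬u ∨ ¬x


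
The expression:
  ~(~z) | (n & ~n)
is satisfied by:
  {z: True}


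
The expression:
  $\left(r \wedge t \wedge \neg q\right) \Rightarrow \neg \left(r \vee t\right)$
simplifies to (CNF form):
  $q \vee \neg r \vee \neg t$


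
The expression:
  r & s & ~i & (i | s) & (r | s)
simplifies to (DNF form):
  r & s & ~i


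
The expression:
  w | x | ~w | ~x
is always true.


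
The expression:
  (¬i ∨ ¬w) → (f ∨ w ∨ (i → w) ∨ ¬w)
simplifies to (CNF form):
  True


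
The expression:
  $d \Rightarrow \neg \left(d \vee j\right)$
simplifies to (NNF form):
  $\neg d$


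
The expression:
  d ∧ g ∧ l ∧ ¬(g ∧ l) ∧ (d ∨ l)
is never true.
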